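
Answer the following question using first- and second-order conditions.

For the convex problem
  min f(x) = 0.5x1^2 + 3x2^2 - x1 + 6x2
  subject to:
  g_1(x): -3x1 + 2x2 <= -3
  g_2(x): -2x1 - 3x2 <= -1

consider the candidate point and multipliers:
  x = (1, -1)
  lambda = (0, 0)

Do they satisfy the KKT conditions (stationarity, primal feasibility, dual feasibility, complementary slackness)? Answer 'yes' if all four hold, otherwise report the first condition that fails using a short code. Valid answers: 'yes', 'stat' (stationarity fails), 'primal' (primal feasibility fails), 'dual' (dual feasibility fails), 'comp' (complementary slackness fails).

Gradient of f: grad f(x) = Q x + c = (0, 0)
Constraint values g_i(x) = a_i^T x - b_i:
  g_1((1, -1)) = -2
  g_2((1, -1)) = 2
Stationarity residual: grad f(x) + sum_i lambda_i a_i = (0, 0)
  -> stationarity OK
Primal feasibility (all g_i <= 0): FAILS
Dual feasibility (all lambda_i >= 0): OK
Complementary slackness (lambda_i * g_i(x) = 0 for all i): OK

Verdict: the first failing condition is primal_feasibility -> primal.

primal


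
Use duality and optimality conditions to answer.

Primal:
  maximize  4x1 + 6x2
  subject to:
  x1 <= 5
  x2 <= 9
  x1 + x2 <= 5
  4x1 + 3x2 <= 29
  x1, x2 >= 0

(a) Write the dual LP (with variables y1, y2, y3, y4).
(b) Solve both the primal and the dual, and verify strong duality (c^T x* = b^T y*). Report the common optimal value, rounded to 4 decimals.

The standard primal-dual pair for 'max c^T x s.t. A x <= b, x >= 0' is:
  Dual:  min b^T y  s.t.  A^T y >= c,  y >= 0.

So the dual LP is:
  minimize  5y1 + 9y2 + 5y3 + 29y4
  subject to:
    y1 + y3 + 4y4 >= 4
    y2 + y3 + 3y4 >= 6
    y1, y2, y3, y4 >= 0

Solving the primal: x* = (0, 5).
  primal value c^T x* = 30.
Solving the dual: y* = (0, 0, 6, 0).
  dual value b^T y* = 30.
Strong duality: c^T x* = b^T y*. Confirmed.

30


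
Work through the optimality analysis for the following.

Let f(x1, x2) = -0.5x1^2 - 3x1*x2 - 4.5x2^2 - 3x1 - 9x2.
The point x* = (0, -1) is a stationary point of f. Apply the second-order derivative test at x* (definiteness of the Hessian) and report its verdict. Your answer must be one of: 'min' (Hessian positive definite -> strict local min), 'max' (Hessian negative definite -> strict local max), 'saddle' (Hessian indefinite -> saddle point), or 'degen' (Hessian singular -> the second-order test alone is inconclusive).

Compute the Hessian H = grad^2 f:
  H = [[-1, -3], [-3, -9]]
Verify stationarity: grad f(x*) = H x* + g = (0, 0).
Eigenvalues of H: -10, 0.
H has a zero eigenvalue (singular; negative semidefinite but not definite), so H is neither positive definite, negative definite, nor indefinite. The second-order test alone is inconclusive -> degen.
(Indeed, f is constant along the null direction of H through x*, so x* is not a strict local extremum.)

degen


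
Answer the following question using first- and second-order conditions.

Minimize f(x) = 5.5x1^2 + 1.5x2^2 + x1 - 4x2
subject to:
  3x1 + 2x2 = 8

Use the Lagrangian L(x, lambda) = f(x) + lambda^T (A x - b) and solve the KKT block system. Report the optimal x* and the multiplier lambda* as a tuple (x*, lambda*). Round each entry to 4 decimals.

Form the Lagrangian:
  L(x, lambda) = (1/2) x^T Q x + c^T x + lambda^T (A x - b)
Stationarity (grad_x L = 0): Q x + c + A^T lambda = 0.
Primal feasibility: A x = b.

This gives the KKT block system:
  [ Q   A^T ] [ x     ]   [-c ]
  [ A    0  ] [ lambda ] = [ b ]

Solving the linear system:
  x*      = (0.6197, 3.0704)
  lambda* = (-2.6056)
  f(x*)   = 4.5915

x* = (0.6197, 3.0704), lambda* = (-2.6056)


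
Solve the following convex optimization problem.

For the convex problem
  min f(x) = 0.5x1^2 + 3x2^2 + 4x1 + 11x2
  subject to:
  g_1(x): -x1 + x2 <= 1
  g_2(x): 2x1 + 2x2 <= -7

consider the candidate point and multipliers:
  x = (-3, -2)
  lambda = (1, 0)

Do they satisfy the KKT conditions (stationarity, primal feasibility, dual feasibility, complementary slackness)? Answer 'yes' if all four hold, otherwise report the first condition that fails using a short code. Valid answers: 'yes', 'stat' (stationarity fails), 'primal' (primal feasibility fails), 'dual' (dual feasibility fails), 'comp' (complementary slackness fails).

Gradient of f: grad f(x) = Q x + c = (1, -1)
Constraint values g_i(x) = a_i^T x - b_i:
  g_1((-3, -2)) = 0
  g_2((-3, -2)) = -3
Stationarity residual: grad f(x) + sum_i lambda_i a_i = (0, 0)
  -> stationarity OK
Primal feasibility (all g_i <= 0): OK
Dual feasibility (all lambda_i >= 0): OK
Complementary slackness (lambda_i * g_i(x) = 0 for all i): OK

Verdict: yes, KKT holds.

yes


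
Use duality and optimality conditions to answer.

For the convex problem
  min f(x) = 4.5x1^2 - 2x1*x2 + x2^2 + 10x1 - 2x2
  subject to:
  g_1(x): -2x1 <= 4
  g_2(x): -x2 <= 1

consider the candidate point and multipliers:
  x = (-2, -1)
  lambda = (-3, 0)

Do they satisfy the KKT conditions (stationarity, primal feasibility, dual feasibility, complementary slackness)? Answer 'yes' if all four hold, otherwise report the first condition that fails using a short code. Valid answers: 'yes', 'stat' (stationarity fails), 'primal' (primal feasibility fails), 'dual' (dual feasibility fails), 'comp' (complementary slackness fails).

Gradient of f: grad f(x) = Q x + c = (-6, 0)
Constraint values g_i(x) = a_i^T x - b_i:
  g_1((-2, -1)) = 0
  g_2((-2, -1)) = 0
Stationarity residual: grad f(x) + sum_i lambda_i a_i = (0, 0)
  -> stationarity OK
Primal feasibility (all g_i <= 0): OK
Dual feasibility (all lambda_i >= 0): FAILS
Complementary slackness (lambda_i * g_i(x) = 0 for all i): OK

Verdict: the first failing condition is dual_feasibility -> dual.

dual


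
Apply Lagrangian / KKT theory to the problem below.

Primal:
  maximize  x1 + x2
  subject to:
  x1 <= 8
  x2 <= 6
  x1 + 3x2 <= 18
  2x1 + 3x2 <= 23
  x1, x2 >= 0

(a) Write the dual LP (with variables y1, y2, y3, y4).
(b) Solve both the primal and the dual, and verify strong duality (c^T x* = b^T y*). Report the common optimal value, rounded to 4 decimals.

The standard primal-dual pair for 'max c^T x s.t. A x <= b, x >= 0' is:
  Dual:  min b^T y  s.t.  A^T y >= c,  y >= 0.

So the dual LP is:
  minimize  8y1 + 6y2 + 18y3 + 23y4
  subject to:
    y1 + y3 + 2y4 >= 1
    y2 + 3y3 + 3y4 >= 1
    y1, y2, y3, y4 >= 0

Solving the primal: x* = (8, 2.3333).
  primal value c^T x* = 10.3333.
Solving the dual: y* = (0.3333, 0, 0, 0.3333).
  dual value b^T y* = 10.3333.
Strong duality: c^T x* = b^T y*. Confirmed.

10.3333


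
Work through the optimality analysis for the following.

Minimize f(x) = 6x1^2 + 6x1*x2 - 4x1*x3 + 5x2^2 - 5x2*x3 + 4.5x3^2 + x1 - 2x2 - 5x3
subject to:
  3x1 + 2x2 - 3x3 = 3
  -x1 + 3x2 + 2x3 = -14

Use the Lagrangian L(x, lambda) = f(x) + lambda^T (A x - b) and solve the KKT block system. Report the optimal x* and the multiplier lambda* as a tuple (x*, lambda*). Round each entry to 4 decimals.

Form the Lagrangian:
  L(x, lambda) = (1/2) x^T Q x + c^T x + lambda^T (A x - b)
Stationarity (grad_x L = 0): Q x + c + A^T lambda = 0.
Primal feasibility: A x = b.

This gives the KKT block system:
  [ Q   A^T ] [ x     ]   [-c ]
  [ A    0  ] [ lambda ] = [ b ]

Solving the linear system:
  x*      = (1.3039, -3.0701, -1.7429)
  lambda* = (0.0519, 5.3532)
  f(x*)   = 45.474

x* = (1.3039, -3.0701, -1.7429), lambda* = (0.0519, 5.3532)


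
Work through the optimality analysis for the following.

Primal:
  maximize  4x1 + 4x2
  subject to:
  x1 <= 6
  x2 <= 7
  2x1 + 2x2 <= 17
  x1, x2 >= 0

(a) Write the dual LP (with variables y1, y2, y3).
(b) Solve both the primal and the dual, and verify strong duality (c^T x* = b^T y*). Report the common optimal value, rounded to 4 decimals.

The standard primal-dual pair for 'max c^T x s.t. A x <= b, x >= 0' is:
  Dual:  min b^T y  s.t.  A^T y >= c,  y >= 0.

So the dual LP is:
  minimize  6y1 + 7y2 + 17y3
  subject to:
    y1 + 2y3 >= 4
    y2 + 2y3 >= 4
    y1, y2, y3 >= 0

Solving the primal: x* = (1.5, 7).
  primal value c^T x* = 34.
Solving the dual: y* = (0, 0, 2).
  dual value b^T y* = 34.
Strong duality: c^T x* = b^T y*. Confirmed.

34


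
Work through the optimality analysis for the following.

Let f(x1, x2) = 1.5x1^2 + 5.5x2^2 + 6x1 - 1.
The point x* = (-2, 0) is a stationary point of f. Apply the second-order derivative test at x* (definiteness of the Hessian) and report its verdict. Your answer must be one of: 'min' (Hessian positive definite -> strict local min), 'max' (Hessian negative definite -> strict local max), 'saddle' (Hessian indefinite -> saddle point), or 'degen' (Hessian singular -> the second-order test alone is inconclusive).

Compute the Hessian H = grad^2 f:
  H = [[3, 0], [0, 11]]
Verify stationarity: grad f(x*) = H x* + g = (0, 0).
Eigenvalues of H: 3, 11.
Both eigenvalues > 0, so H is positive definite -> x* is a strict local min.

min


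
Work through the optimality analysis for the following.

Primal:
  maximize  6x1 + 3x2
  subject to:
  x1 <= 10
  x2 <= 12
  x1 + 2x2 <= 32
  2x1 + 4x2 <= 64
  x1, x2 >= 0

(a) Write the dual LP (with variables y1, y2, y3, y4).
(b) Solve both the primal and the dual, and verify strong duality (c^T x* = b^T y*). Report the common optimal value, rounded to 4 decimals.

The standard primal-dual pair for 'max c^T x s.t. A x <= b, x >= 0' is:
  Dual:  min b^T y  s.t.  A^T y >= c,  y >= 0.

So the dual LP is:
  minimize  10y1 + 12y2 + 32y3 + 64y4
  subject to:
    y1 + y3 + 2y4 >= 6
    y2 + 2y3 + 4y4 >= 3
    y1, y2, y3, y4 >= 0

Solving the primal: x* = (10, 11).
  primal value c^T x* = 93.
Solving the dual: y* = (4.5, 0, 1.5, 0).
  dual value b^T y* = 93.
Strong duality: c^T x* = b^T y*. Confirmed.

93


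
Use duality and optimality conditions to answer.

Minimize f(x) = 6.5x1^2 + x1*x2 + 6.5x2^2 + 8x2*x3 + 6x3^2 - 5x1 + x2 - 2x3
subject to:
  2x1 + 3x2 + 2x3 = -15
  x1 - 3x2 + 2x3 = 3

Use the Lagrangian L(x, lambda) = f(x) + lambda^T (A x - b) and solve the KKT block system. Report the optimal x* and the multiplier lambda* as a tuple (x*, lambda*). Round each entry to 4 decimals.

Form the Lagrangian:
  L(x, lambda) = (1/2) x^T Q x + c^T x + lambda^T (A x - b)
Stationarity (grad_x L = 0): Q x + c + A^T lambda = 0.
Primal feasibility: A x = b.

This gives the KKT block system:
  [ Q   A^T ] [ x     ]   [-c ]
  [ A    0  ] [ lambda ] = [ b ]

Solving the linear system:
  x*      = (-2.2423, -2.6263, -1.3182)
  lambda* = (17.3622, 2.0523)
  f(x*)   = 132.7494

x* = (-2.2423, -2.6263, -1.3182), lambda* = (17.3622, 2.0523)


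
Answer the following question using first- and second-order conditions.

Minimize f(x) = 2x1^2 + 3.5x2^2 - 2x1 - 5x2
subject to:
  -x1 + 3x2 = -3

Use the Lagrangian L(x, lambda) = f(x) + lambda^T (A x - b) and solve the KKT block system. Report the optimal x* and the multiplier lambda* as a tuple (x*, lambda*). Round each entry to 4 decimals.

Form the Lagrangian:
  L(x, lambda) = (1/2) x^T Q x + c^T x + lambda^T (A x - b)
Stationarity (grad_x L = 0): Q x + c + A^T lambda = 0.
Primal feasibility: A x = b.

This gives the KKT block system:
  [ Q   A^T ] [ x     ]   [-c ]
  [ A    0  ] [ lambda ] = [ b ]

Solving the linear system:
  x*      = (1.2558, -0.5814)
  lambda* = (3.0233)
  f(x*)   = 4.7326

x* = (1.2558, -0.5814), lambda* = (3.0233)


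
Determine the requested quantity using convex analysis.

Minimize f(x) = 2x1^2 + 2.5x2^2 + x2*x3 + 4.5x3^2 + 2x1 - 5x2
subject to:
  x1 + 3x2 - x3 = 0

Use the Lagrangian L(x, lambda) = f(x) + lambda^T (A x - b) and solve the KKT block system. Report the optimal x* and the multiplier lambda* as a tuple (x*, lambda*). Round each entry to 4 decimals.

Form the Lagrangian:
  L(x, lambda) = (1/2) x^T Q x + c^T x + lambda^T (A x - b)
Stationarity (grad_x L = 0): Q x + c + A^T lambda = 0.
Primal feasibility: A x = b.

This gives the KKT block system:
  [ Q   A^T ] [ x     ]   [-c ]
  [ A    0  ] [ lambda ] = [ b ]

Solving the linear system:
  x*      = (-0.7864, 0.2937, 0.0947)
  lambda* = (1.1456)
  f(x*)   = -1.5206

x* = (-0.7864, 0.2937, 0.0947), lambda* = (1.1456)


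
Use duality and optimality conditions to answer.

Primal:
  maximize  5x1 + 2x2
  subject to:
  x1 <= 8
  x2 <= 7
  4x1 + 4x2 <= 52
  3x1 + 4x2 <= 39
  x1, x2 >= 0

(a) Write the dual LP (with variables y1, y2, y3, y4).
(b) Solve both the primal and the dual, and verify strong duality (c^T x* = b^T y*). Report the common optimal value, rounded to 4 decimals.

The standard primal-dual pair for 'max c^T x s.t. A x <= b, x >= 0' is:
  Dual:  min b^T y  s.t.  A^T y >= c,  y >= 0.

So the dual LP is:
  minimize  8y1 + 7y2 + 52y3 + 39y4
  subject to:
    y1 + 4y3 + 3y4 >= 5
    y2 + 4y3 + 4y4 >= 2
    y1, y2, y3, y4 >= 0

Solving the primal: x* = (8, 3.75).
  primal value c^T x* = 47.5.
Solving the dual: y* = (3.5, 0, 0, 0.5).
  dual value b^T y* = 47.5.
Strong duality: c^T x* = b^T y*. Confirmed.

47.5


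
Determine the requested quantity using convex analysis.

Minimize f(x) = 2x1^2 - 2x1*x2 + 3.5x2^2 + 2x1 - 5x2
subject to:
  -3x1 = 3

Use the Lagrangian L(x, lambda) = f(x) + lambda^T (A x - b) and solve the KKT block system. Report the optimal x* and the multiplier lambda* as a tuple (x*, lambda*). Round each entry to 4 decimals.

Form the Lagrangian:
  L(x, lambda) = (1/2) x^T Q x + c^T x + lambda^T (A x - b)
Stationarity (grad_x L = 0): Q x + c + A^T lambda = 0.
Primal feasibility: A x = b.

This gives the KKT block system:
  [ Q   A^T ] [ x     ]   [-c ]
  [ A    0  ] [ lambda ] = [ b ]

Solving the linear system:
  x*      = (-1, 0.4286)
  lambda* = (-0.9524)
  f(x*)   = -0.6429

x* = (-1, 0.4286), lambda* = (-0.9524)


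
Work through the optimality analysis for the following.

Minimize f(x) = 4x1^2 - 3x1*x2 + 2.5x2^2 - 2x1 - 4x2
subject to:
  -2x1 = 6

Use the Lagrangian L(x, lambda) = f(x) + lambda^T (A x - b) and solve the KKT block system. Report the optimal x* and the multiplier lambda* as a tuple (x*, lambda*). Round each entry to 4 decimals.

Form the Lagrangian:
  L(x, lambda) = (1/2) x^T Q x + c^T x + lambda^T (A x - b)
Stationarity (grad_x L = 0): Q x + c + A^T lambda = 0.
Primal feasibility: A x = b.

This gives the KKT block system:
  [ Q   A^T ] [ x     ]   [-c ]
  [ A    0  ] [ lambda ] = [ b ]

Solving the linear system:
  x*      = (-3, -1)
  lambda* = (-11.5)
  f(x*)   = 39.5

x* = (-3, -1), lambda* = (-11.5)


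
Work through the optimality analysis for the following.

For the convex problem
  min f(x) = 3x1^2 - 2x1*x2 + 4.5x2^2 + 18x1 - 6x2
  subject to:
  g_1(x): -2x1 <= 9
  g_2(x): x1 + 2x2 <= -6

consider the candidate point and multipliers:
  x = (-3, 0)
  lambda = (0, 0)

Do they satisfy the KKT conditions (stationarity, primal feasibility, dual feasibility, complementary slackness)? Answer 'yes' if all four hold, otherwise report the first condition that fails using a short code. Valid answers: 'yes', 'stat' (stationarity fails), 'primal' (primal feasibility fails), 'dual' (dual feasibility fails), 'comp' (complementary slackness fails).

Gradient of f: grad f(x) = Q x + c = (0, 0)
Constraint values g_i(x) = a_i^T x - b_i:
  g_1((-3, 0)) = -3
  g_2((-3, 0)) = 3
Stationarity residual: grad f(x) + sum_i lambda_i a_i = (0, 0)
  -> stationarity OK
Primal feasibility (all g_i <= 0): FAILS
Dual feasibility (all lambda_i >= 0): OK
Complementary slackness (lambda_i * g_i(x) = 0 for all i): OK

Verdict: the first failing condition is primal_feasibility -> primal.

primal


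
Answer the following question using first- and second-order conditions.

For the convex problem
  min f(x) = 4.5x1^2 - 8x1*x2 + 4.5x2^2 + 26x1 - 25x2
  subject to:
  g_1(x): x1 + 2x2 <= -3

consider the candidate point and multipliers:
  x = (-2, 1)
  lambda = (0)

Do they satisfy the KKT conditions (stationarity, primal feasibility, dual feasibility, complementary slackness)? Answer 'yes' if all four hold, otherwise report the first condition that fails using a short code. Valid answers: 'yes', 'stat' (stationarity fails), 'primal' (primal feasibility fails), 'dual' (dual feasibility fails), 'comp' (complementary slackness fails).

Gradient of f: grad f(x) = Q x + c = (0, 0)
Constraint values g_i(x) = a_i^T x - b_i:
  g_1((-2, 1)) = 3
Stationarity residual: grad f(x) + sum_i lambda_i a_i = (0, 0)
  -> stationarity OK
Primal feasibility (all g_i <= 0): FAILS
Dual feasibility (all lambda_i >= 0): OK
Complementary slackness (lambda_i * g_i(x) = 0 for all i): OK

Verdict: the first failing condition is primal_feasibility -> primal.

primal


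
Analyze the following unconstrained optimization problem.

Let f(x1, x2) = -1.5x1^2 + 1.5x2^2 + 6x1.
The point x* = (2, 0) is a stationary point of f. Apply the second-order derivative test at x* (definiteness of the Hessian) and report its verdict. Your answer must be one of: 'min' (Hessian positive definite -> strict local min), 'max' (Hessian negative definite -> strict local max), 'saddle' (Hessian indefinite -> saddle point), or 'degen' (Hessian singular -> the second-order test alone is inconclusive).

Compute the Hessian H = grad^2 f:
  H = [[-3, 0], [0, 3]]
Verify stationarity: grad f(x*) = H x* + g = (0, 0).
Eigenvalues of H: -3, 3.
Eigenvalues have mixed signs, so H is indefinite -> x* is a saddle point.

saddle


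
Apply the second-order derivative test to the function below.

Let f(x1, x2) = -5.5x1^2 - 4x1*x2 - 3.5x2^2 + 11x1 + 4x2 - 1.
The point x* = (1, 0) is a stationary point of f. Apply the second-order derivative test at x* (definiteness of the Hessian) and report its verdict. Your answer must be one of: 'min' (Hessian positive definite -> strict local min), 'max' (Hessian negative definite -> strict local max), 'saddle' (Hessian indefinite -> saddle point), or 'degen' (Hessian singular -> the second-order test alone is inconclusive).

Compute the Hessian H = grad^2 f:
  H = [[-11, -4], [-4, -7]]
Verify stationarity: grad f(x*) = H x* + g = (0, 0).
Eigenvalues of H: -13.4721, -4.5279.
Both eigenvalues < 0, so H is negative definite -> x* is a strict local max.

max


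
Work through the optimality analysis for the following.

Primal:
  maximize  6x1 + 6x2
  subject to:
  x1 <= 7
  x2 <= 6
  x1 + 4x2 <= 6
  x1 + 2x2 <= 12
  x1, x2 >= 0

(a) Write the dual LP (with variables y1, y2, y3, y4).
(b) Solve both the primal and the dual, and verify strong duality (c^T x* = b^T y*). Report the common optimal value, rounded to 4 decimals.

The standard primal-dual pair for 'max c^T x s.t. A x <= b, x >= 0' is:
  Dual:  min b^T y  s.t.  A^T y >= c,  y >= 0.

So the dual LP is:
  minimize  7y1 + 6y2 + 6y3 + 12y4
  subject to:
    y1 + y3 + y4 >= 6
    y2 + 4y3 + 2y4 >= 6
    y1, y2, y3, y4 >= 0

Solving the primal: x* = (6, 0).
  primal value c^T x* = 36.
Solving the dual: y* = (0, 0, 6, 0).
  dual value b^T y* = 36.
Strong duality: c^T x* = b^T y*. Confirmed.

36


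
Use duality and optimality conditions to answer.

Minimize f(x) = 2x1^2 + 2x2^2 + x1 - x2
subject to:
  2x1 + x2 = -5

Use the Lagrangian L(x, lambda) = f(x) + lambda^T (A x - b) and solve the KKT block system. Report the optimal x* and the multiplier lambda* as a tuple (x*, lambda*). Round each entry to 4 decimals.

Form the Lagrangian:
  L(x, lambda) = (1/2) x^T Q x + c^T x + lambda^T (A x - b)
Stationarity (grad_x L = 0): Q x + c + A^T lambda = 0.
Primal feasibility: A x = b.

This gives the KKT block system:
  [ Q   A^T ] [ x     ]   [-c ]
  [ A    0  ] [ lambda ] = [ b ]

Solving the linear system:
  x*      = (-2.15, -0.7)
  lambda* = (3.8)
  f(x*)   = 8.775

x* = (-2.15, -0.7), lambda* = (3.8)


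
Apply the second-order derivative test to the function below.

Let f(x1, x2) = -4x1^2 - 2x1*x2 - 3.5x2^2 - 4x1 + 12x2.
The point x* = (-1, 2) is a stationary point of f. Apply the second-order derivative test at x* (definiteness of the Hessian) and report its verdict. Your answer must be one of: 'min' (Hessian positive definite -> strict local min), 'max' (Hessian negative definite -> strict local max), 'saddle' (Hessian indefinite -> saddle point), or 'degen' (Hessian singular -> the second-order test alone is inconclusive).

Compute the Hessian H = grad^2 f:
  H = [[-8, -2], [-2, -7]]
Verify stationarity: grad f(x*) = H x* + g = (0, 0).
Eigenvalues of H: -9.5616, -5.4384.
Both eigenvalues < 0, so H is negative definite -> x* is a strict local max.

max


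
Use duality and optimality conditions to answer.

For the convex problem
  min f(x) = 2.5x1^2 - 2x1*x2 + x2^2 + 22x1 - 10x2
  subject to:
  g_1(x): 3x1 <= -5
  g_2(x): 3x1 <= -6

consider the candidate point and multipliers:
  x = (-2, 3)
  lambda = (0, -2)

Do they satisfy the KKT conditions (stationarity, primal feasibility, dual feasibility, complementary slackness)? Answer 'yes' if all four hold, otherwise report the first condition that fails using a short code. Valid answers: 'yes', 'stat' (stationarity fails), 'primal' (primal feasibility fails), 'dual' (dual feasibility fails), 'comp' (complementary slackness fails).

Gradient of f: grad f(x) = Q x + c = (6, 0)
Constraint values g_i(x) = a_i^T x - b_i:
  g_1((-2, 3)) = -1
  g_2((-2, 3)) = 0
Stationarity residual: grad f(x) + sum_i lambda_i a_i = (0, 0)
  -> stationarity OK
Primal feasibility (all g_i <= 0): OK
Dual feasibility (all lambda_i >= 0): FAILS
Complementary slackness (lambda_i * g_i(x) = 0 for all i): OK

Verdict: the first failing condition is dual_feasibility -> dual.

dual


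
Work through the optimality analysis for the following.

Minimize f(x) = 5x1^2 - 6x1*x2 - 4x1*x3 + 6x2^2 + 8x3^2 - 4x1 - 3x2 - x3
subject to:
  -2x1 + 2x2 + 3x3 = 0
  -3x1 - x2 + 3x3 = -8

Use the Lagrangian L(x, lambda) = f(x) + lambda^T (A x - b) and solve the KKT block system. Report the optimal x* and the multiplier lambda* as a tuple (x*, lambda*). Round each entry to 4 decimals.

Form the Lagrangian:
  L(x, lambda) = (1/2) x^T Q x + c^T x + lambda^T (A x - b)
Stationarity (grad_x L = 0): Q x + c + A^T lambda = 0.
Primal feasibility: A x = b.

This gives the KKT block system:
  [ Q   A^T ] [ x     ]   [-c ]
  [ A    0  ] [ lambda ] = [ b ]

Solving the linear system:
  x*      = (2.3355, 1.8882, 0.2982)
  lambda* = (-1.2627, 3.1195)
  f(x*)   = 4.8257

x* = (2.3355, 1.8882, 0.2982), lambda* = (-1.2627, 3.1195)


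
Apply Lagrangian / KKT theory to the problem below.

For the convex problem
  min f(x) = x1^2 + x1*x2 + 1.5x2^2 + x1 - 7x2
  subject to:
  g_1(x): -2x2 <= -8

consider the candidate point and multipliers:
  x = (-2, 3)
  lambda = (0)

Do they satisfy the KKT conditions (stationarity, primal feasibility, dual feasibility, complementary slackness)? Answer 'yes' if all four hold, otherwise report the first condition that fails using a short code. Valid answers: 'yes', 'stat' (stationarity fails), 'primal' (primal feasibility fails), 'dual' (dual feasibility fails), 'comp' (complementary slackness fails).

Gradient of f: grad f(x) = Q x + c = (0, 0)
Constraint values g_i(x) = a_i^T x - b_i:
  g_1((-2, 3)) = 2
Stationarity residual: grad f(x) + sum_i lambda_i a_i = (0, 0)
  -> stationarity OK
Primal feasibility (all g_i <= 0): FAILS
Dual feasibility (all lambda_i >= 0): OK
Complementary slackness (lambda_i * g_i(x) = 0 for all i): OK

Verdict: the first failing condition is primal_feasibility -> primal.

primal


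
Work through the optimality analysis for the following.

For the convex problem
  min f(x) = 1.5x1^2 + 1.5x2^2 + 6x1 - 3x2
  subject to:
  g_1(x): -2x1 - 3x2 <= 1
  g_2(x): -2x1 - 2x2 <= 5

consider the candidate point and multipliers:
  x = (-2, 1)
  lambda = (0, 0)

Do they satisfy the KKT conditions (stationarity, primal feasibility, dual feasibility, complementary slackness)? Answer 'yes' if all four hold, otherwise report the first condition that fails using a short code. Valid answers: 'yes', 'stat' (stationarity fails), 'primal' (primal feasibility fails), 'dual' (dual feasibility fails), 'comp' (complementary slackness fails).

Gradient of f: grad f(x) = Q x + c = (0, 0)
Constraint values g_i(x) = a_i^T x - b_i:
  g_1((-2, 1)) = 0
  g_2((-2, 1)) = -3
Stationarity residual: grad f(x) + sum_i lambda_i a_i = (0, 0)
  -> stationarity OK
Primal feasibility (all g_i <= 0): OK
Dual feasibility (all lambda_i >= 0): OK
Complementary slackness (lambda_i * g_i(x) = 0 for all i): OK

Verdict: yes, KKT holds.

yes


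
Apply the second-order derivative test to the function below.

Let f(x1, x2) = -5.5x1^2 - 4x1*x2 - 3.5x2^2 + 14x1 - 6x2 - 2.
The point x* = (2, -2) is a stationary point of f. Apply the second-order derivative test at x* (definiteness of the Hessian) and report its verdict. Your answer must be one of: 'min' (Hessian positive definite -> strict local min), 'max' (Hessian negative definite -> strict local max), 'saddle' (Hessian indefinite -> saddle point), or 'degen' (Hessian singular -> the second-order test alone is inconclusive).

Compute the Hessian H = grad^2 f:
  H = [[-11, -4], [-4, -7]]
Verify stationarity: grad f(x*) = H x* + g = (0, 0).
Eigenvalues of H: -13.4721, -4.5279.
Both eigenvalues < 0, so H is negative definite -> x* is a strict local max.

max


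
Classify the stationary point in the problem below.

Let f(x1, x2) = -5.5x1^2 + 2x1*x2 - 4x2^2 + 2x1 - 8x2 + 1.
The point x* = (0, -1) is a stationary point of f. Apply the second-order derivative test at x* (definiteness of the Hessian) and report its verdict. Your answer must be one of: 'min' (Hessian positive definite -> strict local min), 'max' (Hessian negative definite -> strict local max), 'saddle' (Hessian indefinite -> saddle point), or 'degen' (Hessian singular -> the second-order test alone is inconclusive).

Compute the Hessian H = grad^2 f:
  H = [[-11, 2], [2, -8]]
Verify stationarity: grad f(x*) = H x* + g = (0, 0).
Eigenvalues of H: -12, -7.
Both eigenvalues < 0, so H is negative definite -> x* is a strict local max.

max


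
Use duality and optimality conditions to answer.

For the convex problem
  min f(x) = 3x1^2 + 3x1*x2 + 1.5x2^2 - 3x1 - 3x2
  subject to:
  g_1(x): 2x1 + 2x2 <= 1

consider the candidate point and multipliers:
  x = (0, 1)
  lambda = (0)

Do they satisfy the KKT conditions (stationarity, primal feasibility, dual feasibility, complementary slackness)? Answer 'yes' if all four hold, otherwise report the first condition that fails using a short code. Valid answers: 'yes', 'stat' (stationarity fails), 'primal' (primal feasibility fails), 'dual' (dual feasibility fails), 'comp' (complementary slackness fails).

Gradient of f: grad f(x) = Q x + c = (0, 0)
Constraint values g_i(x) = a_i^T x - b_i:
  g_1((0, 1)) = 1
Stationarity residual: grad f(x) + sum_i lambda_i a_i = (0, 0)
  -> stationarity OK
Primal feasibility (all g_i <= 0): FAILS
Dual feasibility (all lambda_i >= 0): OK
Complementary slackness (lambda_i * g_i(x) = 0 for all i): OK

Verdict: the first failing condition is primal_feasibility -> primal.

primal


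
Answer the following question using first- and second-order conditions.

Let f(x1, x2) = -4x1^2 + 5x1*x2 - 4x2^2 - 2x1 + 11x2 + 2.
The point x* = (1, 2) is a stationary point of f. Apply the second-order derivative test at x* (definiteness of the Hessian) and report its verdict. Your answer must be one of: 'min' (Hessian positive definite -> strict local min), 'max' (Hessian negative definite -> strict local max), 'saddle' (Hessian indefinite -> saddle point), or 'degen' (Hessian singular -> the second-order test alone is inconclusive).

Compute the Hessian H = grad^2 f:
  H = [[-8, 5], [5, -8]]
Verify stationarity: grad f(x*) = H x* + g = (0, 0).
Eigenvalues of H: -13, -3.
Both eigenvalues < 0, so H is negative definite -> x* is a strict local max.

max


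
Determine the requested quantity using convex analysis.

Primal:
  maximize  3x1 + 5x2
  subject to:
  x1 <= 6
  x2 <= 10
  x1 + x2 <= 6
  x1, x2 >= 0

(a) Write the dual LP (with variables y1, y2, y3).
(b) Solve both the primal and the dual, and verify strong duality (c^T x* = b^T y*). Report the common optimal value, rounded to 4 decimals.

The standard primal-dual pair for 'max c^T x s.t. A x <= b, x >= 0' is:
  Dual:  min b^T y  s.t.  A^T y >= c,  y >= 0.

So the dual LP is:
  minimize  6y1 + 10y2 + 6y3
  subject to:
    y1 + y3 >= 3
    y2 + y3 >= 5
    y1, y2, y3 >= 0

Solving the primal: x* = (0, 6).
  primal value c^T x* = 30.
Solving the dual: y* = (0, 0, 5).
  dual value b^T y* = 30.
Strong duality: c^T x* = b^T y*. Confirmed.

30


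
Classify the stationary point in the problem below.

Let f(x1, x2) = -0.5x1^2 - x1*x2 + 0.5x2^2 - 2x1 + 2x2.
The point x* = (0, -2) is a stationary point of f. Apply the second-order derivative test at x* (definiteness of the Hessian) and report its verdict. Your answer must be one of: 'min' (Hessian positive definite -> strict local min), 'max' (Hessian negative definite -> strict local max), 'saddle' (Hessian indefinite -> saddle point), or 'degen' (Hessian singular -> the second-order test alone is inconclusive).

Compute the Hessian H = grad^2 f:
  H = [[-1, -1], [-1, 1]]
Verify stationarity: grad f(x*) = H x* + g = (0, 0).
Eigenvalues of H: -1.4142, 1.4142.
Eigenvalues have mixed signs, so H is indefinite -> x* is a saddle point.

saddle


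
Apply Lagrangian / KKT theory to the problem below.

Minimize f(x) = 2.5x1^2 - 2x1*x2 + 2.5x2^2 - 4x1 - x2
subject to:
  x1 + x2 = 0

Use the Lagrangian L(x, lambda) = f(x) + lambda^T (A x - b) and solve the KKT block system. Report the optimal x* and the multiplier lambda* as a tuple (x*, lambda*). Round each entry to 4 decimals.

Form the Lagrangian:
  L(x, lambda) = (1/2) x^T Q x + c^T x + lambda^T (A x - b)
Stationarity (grad_x L = 0): Q x + c + A^T lambda = 0.
Primal feasibility: A x = b.

This gives the KKT block system:
  [ Q   A^T ] [ x     ]   [-c ]
  [ A    0  ] [ lambda ] = [ b ]

Solving the linear system:
  x*      = (0.2143, -0.2143)
  lambda* = (2.5)
  f(x*)   = -0.3214

x* = (0.2143, -0.2143), lambda* = (2.5)


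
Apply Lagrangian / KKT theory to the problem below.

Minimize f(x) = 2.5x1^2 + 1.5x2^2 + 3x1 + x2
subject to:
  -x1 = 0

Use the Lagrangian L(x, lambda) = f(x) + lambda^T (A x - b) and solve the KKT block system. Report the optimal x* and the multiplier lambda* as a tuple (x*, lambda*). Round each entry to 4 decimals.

Form the Lagrangian:
  L(x, lambda) = (1/2) x^T Q x + c^T x + lambda^T (A x - b)
Stationarity (grad_x L = 0): Q x + c + A^T lambda = 0.
Primal feasibility: A x = b.

This gives the KKT block system:
  [ Q   A^T ] [ x     ]   [-c ]
  [ A    0  ] [ lambda ] = [ b ]

Solving the linear system:
  x*      = (0, -0.3333)
  lambda* = (3)
  f(x*)   = -0.1667

x* = (0, -0.3333), lambda* = (3)


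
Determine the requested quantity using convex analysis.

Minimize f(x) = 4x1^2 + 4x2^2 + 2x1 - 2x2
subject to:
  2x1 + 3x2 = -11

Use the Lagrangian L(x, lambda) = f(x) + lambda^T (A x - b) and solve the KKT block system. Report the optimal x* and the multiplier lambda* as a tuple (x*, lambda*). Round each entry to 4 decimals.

Form the Lagrangian:
  L(x, lambda) = (1/2) x^T Q x + c^T x + lambda^T (A x - b)
Stationarity (grad_x L = 0): Q x + c + A^T lambda = 0.
Primal feasibility: A x = b.

This gives the KKT block system:
  [ Q   A^T ] [ x     ]   [-c ]
  [ A    0  ] [ lambda ] = [ b ]

Solving the linear system:
  x*      = (-1.9808, -2.3462)
  lambda* = (6.9231)
  f(x*)   = 38.4423

x* = (-1.9808, -2.3462), lambda* = (6.9231)


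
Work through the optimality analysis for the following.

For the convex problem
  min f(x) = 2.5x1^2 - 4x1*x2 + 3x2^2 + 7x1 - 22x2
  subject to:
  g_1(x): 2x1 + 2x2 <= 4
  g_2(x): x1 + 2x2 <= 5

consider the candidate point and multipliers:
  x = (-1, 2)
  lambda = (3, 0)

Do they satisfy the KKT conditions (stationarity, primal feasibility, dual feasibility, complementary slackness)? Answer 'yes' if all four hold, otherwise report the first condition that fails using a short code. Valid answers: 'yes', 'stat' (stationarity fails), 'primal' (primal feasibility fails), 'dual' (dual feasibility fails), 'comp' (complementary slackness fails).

Gradient of f: grad f(x) = Q x + c = (-6, -6)
Constraint values g_i(x) = a_i^T x - b_i:
  g_1((-1, 2)) = -2
  g_2((-1, 2)) = -2
Stationarity residual: grad f(x) + sum_i lambda_i a_i = (0, 0)
  -> stationarity OK
Primal feasibility (all g_i <= 0): OK
Dual feasibility (all lambda_i >= 0): OK
Complementary slackness (lambda_i * g_i(x) = 0 for all i): FAILS

Verdict: the first failing condition is complementary_slackness -> comp.

comp


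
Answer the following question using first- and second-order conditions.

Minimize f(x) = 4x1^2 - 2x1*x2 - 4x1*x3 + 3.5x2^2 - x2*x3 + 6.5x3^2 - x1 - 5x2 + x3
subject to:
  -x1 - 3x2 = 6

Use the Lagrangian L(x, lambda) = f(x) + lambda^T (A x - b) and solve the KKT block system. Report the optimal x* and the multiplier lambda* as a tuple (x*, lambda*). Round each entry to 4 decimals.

Form the Lagrangian:
  L(x, lambda) = (1/2) x^T Q x + c^T x + lambda^T (A x - b)
Stationarity (grad_x L = 0): Q x + c + A^T lambda = 0.
Primal feasibility: A x = b.

This gives the KKT block system:
  [ Q   A^T ] [ x     ]   [-c ]
  [ A    0  ] [ lambda ] = [ b ]

Solving the linear system:
  x*      = (-1.1215, -1.6262, -0.5471)
  lambda* = (-4.5311)
  f(x*)   = 17.9459

x* = (-1.1215, -1.6262, -0.5471), lambda* = (-4.5311)


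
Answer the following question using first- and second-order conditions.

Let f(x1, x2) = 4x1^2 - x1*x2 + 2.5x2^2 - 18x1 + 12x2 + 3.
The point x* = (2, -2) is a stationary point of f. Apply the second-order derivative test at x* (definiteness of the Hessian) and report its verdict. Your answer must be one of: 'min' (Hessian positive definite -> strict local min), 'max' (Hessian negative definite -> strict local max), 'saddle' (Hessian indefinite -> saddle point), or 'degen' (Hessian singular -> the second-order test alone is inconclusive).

Compute the Hessian H = grad^2 f:
  H = [[8, -1], [-1, 5]]
Verify stationarity: grad f(x*) = H x* + g = (0, 0).
Eigenvalues of H: 4.6972, 8.3028.
Both eigenvalues > 0, so H is positive definite -> x* is a strict local min.

min


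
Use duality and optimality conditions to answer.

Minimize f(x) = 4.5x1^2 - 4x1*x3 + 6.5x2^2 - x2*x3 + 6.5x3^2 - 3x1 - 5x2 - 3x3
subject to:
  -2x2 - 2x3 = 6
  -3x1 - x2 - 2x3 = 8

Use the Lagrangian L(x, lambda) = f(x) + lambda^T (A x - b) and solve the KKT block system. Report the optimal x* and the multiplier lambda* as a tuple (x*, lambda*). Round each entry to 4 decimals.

Form the Lagrangian:
  L(x, lambda) = (1/2) x^T Q x + c^T x + lambda^T (A x - b)
Stationarity (grad_x L = 0): Q x + c + A^T lambda = 0.
Primal feasibility: A x = b.

This gives the KKT block system:
  [ Q   A^T ] [ x     ]   [-c ]
  [ A    0  ] [ lambda ] = [ b ]

Solving the linear system:
  x*      = (-1.0702, -1.2105, -1.7895)
  lambda* = (-8.5614, -1.8246)
  f(x*)   = 40.2982

x* = (-1.0702, -1.2105, -1.7895), lambda* = (-8.5614, -1.8246)


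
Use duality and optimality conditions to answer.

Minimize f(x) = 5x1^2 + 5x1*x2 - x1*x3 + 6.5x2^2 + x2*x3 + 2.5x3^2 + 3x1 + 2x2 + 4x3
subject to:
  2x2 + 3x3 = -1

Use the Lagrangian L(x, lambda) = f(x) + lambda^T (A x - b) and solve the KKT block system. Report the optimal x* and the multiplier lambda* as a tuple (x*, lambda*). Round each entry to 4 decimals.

Form the Lagrangian:
  L(x, lambda) = (1/2) x^T Q x + c^T x + lambda^T (A x - b)
Stationarity (grad_x L = 0): Q x + c + A^T lambda = 0.
Primal feasibility: A x = b.

This gives the KKT block system:
  [ Q   A^T ] [ x     ]   [-c ]
  [ A    0  ] [ lambda ] = [ b ]

Solving the linear system:
  x*      = (-0.4277, 0.1665, -0.4443)
  lambda* = (-0.7908)
  f(x*)   = -1.7591

x* = (-0.4277, 0.1665, -0.4443), lambda* = (-0.7908)


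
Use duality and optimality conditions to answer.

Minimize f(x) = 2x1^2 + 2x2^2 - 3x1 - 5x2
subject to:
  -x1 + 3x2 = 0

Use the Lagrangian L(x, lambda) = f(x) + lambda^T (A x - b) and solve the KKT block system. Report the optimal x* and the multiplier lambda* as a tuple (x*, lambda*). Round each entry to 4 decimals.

Form the Lagrangian:
  L(x, lambda) = (1/2) x^T Q x + c^T x + lambda^T (A x - b)
Stationarity (grad_x L = 0): Q x + c + A^T lambda = 0.
Primal feasibility: A x = b.

This gives the KKT block system:
  [ Q   A^T ] [ x     ]   [-c ]
  [ A    0  ] [ lambda ] = [ b ]

Solving the linear system:
  x*      = (1.05, 0.35)
  lambda* = (1.2)
  f(x*)   = -2.45

x* = (1.05, 0.35), lambda* = (1.2)


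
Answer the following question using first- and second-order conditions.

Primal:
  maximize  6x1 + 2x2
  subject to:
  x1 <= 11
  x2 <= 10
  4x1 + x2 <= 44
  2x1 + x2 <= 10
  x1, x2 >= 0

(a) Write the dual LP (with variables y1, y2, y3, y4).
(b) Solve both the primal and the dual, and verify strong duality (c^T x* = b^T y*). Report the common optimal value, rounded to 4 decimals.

The standard primal-dual pair for 'max c^T x s.t. A x <= b, x >= 0' is:
  Dual:  min b^T y  s.t.  A^T y >= c,  y >= 0.

So the dual LP is:
  minimize  11y1 + 10y2 + 44y3 + 10y4
  subject to:
    y1 + 4y3 + 2y4 >= 6
    y2 + y3 + y4 >= 2
    y1, y2, y3, y4 >= 0

Solving the primal: x* = (5, 0).
  primal value c^T x* = 30.
Solving the dual: y* = (0, 0, 0, 3).
  dual value b^T y* = 30.
Strong duality: c^T x* = b^T y*. Confirmed.

30


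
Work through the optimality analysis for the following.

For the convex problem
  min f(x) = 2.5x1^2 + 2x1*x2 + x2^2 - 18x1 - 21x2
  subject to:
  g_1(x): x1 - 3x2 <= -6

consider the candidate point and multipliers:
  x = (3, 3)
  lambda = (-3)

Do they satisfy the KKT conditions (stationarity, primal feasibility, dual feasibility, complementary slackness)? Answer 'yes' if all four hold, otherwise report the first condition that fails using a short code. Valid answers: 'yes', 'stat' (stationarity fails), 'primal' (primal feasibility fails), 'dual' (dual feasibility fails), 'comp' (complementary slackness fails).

Gradient of f: grad f(x) = Q x + c = (3, -9)
Constraint values g_i(x) = a_i^T x - b_i:
  g_1((3, 3)) = 0
Stationarity residual: grad f(x) + sum_i lambda_i a_i = (0, 0)
  -> stationarity OK
Primal feasibility (all g_i <= 0): OK
Dual feasibility (all lambda_i >= 0): FAILS
Complementary slackness (lambda_i * g_i(x) = 0 for all i): OK

Verdict: the first failing condition is dual_feasibility -> dual.

dual


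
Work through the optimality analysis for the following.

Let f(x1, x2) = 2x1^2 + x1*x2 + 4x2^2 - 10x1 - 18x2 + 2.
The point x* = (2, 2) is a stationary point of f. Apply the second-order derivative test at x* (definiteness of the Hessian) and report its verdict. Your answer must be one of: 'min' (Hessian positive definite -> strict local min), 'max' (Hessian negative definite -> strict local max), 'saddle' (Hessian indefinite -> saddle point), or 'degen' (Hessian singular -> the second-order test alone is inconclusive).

Compute the Hessian H = grad^2 f:
  H = [[4, 1], [1, 8]]
Verify stationarity: grad f(x*) = H x* + g = (0, 0).
Eigenvalues of H: 3.7639, 8.2361.
Both eigenvalues > 0, so H is positive definite -> x* is a strict local min.

min


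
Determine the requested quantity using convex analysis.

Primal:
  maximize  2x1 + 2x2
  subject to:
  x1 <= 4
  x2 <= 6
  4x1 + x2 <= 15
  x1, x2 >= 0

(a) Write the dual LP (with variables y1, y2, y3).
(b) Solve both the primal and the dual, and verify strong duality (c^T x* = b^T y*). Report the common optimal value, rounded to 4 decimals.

The standard primal-dual pair for 'max c^T x s.t. A x <= b, x >= 0' is:
  Dual:  min b^T y  s.t.  A^T y >= c,  y >= 0.

So the dual LP is:
  minimize  4y1 + 6y2 + 15y3
  subject to:
    y1 + 4y3 >= 2
    y2 + y3 >= 2
    y1, y2, y3 >= 0

Solving the primal: x* = (2.25, 6).
  primal value c^T x* = 16.5.
Solving the dual: y* = (0, 1.5, 0.5).
  dual value b^T y* = 16.5.
Strong duality: c^T x* = b^T y*. Confirmed.

16.5


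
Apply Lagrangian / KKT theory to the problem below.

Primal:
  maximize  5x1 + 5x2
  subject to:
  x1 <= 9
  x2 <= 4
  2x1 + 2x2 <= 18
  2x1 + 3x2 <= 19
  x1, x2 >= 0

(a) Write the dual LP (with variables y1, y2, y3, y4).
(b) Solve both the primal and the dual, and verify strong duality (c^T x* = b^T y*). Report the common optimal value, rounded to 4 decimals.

The standard primal-dual pair for 'max c^T x s.t. A x <= b, x >= 0' is:
  Dual:  min b^T y  s.t.  A^T y >= c,  y >= 0.

So the dual LP is:
  minimize  9y1 + 4y2 + 18y3 + 19y4
  subject to:
    y1 + 2y3 + 2y4 >= 5
    y2 + 2y3 + 3y4 >= 5
    y1, y2, y3, y4 >= 0

Solving the primal: x* = (9, 0).
  primal value c^T x* = 45.
Solving the dual: y* = (0, 0, 2.5, 0).
  dual value b^T y* = 45.
Strong duality: c^T x* = b^T y*. Confirmed.

45
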